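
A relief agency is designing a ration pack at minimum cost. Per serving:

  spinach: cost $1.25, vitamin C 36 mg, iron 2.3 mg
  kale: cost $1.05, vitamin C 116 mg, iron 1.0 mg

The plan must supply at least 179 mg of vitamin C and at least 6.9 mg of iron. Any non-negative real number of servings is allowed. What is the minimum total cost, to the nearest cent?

$4.11

spinach only: max(179/36, 6.9/2.3) = 4.972 servings → $6.22.
kale only: max(179/116, 6.9/1.0) = 6.9 servings → $7.25.
spinach + kale with both tight: 2.692 servings and 0.7075 servings → $4.11.
Cheapest feasible corner: $4.11.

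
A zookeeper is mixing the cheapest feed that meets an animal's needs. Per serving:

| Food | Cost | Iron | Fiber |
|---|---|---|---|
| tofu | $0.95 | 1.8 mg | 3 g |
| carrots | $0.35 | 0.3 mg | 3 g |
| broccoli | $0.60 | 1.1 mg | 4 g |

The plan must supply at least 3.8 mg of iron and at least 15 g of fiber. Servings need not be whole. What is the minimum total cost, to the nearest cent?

$2.19

Two binding constraints pin down two serving amounts, so the optimal mix uses at most two foods. The candidates are each food alone (scaled to the tighter of iron/fiber) and each pair with both constraints tight.
tofu only: max(3.8/1.8, 15/3) = 5 servings → $4.75.
carrots only: max(3.8/0.3, 15/3) = 12.67 servings → $4.43.
broccoli only: max(3.8/1.1, 15/4) = 3.75 servings → $2.25.
tofu + carrots with both tight: 1.533 servings and 3.467 servings → $2.67.
tofu + broccoli: the both-tight solution has a negative serving — not a feasible corner.
carrots + broccoli with both tight: 0.619 servings and 3.286 servings → $2.19.
The minimum over all feasible corners is $2.19.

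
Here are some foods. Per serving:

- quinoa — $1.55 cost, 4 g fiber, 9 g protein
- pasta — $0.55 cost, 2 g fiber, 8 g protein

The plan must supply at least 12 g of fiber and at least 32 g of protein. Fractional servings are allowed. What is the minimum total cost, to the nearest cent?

The cheapest plan sits at a corner of the feasible region — with two constraints it uses at most two foods.
quinoa only: max(12/4, 32/9) = 3.556 servings → $5.51.
pasta only: max(12/2, 32/8) = 6 servings → $3.30.
quinoa + pasta with both tight: 2.286 servings and 1.429 servings → $4.33.
So the least-cost plan costs $3.30.

$3.30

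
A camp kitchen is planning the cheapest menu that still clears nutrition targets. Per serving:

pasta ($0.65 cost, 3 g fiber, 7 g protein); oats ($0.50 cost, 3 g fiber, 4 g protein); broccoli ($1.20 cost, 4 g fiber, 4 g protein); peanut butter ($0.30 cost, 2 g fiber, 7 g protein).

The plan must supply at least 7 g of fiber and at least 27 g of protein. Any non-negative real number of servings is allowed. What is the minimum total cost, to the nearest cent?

pasta only: max(7/3, 27/7) = 3.857 servings → $2.51.
oats only: max(7/3, 27/4) = 6.75 servings → $3.38.
broccoli only: max(7/4, 27/4) = 6.75 servings → $8.10.
peanut butter only: max(7/2, 27/7) = 3.857 servings → $1.16.
pasta + oats: the both-tight solution has a negative serving — not a feasible corner.
pasta + broccoli with both targets exact would need a negative amount; discard.
pasta + peanut butter with both targets exact would need a negative amount; discard.
oats + broccoli with both targets exact would need a negative amount; discard.
oats + peanut butter with both targets exact would need a negative amount; discard.
broccoli + peanut butter: the both-tight solution has a negative serving — not a feasible corner.
So the least-cost plan costs $1.16.

$1.16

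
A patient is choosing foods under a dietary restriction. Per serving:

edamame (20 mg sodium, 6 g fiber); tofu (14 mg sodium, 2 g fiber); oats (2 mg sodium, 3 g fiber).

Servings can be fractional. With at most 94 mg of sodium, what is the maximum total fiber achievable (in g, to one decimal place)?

141.0 g

Fiber per mg sodium: oats 1.5, edamame 0.3, tofu 0.1429.
With no serving limits, spend the whole sodium allowance on oats: 94 mg / 2 mg × 3 g = 141.0 g.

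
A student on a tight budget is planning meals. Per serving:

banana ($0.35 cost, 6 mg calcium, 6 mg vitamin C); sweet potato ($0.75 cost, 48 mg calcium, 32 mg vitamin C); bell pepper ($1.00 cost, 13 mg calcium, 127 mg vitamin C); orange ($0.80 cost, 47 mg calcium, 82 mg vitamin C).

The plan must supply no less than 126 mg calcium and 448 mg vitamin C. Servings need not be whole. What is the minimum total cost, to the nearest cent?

With two linear requirements the optimum uses one or two foods; enumerate the corners.
banana only: max(126/6, 448/6) = 74.67 servings → $26.13.
sweet potato only: max(126/48, 448/32) = 14 servings → $10.50.
bell pepper only: max(126/13, 448/127) = 9.692 servings → $9.69.
orange only: max(126/47, 448/82) = 5.463 servings → $4.37.
banana + sweet potato with both targets exact would need a negative amount; discard.
banana + bell pepper with both tight: 14.88 servings and 2.825 servings → $8.03.
banana + orange with both targets exact would need a negative amount; discard.
sweet potato + bell pepper with both tight: 1.792 servings and 3.076 servings → $4.42.
sweet potato + orange: intersection lies outside the first quadrant.
bell pepper + orange with both tight: 2.187 servings and 2.076 servings → $3.85.
The minimum over all feasible corners is $3.85.

$3.85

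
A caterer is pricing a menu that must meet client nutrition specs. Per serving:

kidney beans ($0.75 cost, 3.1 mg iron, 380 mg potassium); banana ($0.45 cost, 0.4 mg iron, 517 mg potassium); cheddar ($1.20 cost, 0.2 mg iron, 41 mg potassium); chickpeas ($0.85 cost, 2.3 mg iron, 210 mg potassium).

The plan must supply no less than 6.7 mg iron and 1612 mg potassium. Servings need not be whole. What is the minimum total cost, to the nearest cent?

Compare the cost at each extreme point of the feasible region.
kidney beans only: max(6.7/3.1, 1612/380) = 4.242 servings → $3.18.
banana only: max(6.7/0.4, 1612/517) = 16.75 servings → $7.54.
cheddar only: max(6.7/0.2, 1612/41) = 39.32 servings → $47.18.
chickpeas only: max(6.7/2.3, 1612/210) = 7.676 servings → $6.52.
kidney beans + banana with both tight: 1.943 servings and 1.69 servings → $2.22.
kidney beans + cheddar with both targets exact would need a negative amount; discard.
kidney beans + chickpeas with both targets exact would need a negative amount; discard.
banana + cheddar with both tight: 0.5483 servings and 32.4 servings → $39.13.
banana + chickpeas with both tight: 2.082 servings and 2.551 servings → $3.11.
cheddar + chickpeas: the both-tight solution has a negative serving — not a feasible corner.
So the least-cost plan costs $2.22.

$2.22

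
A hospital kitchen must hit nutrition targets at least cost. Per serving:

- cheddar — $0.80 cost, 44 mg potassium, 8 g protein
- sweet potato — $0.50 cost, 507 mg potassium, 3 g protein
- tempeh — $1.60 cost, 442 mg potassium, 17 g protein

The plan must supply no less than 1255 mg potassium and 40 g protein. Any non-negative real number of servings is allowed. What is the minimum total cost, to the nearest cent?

$3.87

cheddar only: max(1255/44, 40/8) = 28.52 servings → $22.82.
sweet potato only: max(1255/507, 40/3) = 13.33 servings → $6.67.
tempeh only: max(1255/442, 40/17) = 2.839 servings → $4.54.
cheddar + sweet potato with both tight: 4.209 servings and 2.11 servings → $4.42.
cheddar + tempeh with both targets exact would need a negative amount; discard.
sweet potato + tempeh with both tight: 0.5012 servings and 2.265 servings → $3.87.
The minimum over all feasible corners is $3.87.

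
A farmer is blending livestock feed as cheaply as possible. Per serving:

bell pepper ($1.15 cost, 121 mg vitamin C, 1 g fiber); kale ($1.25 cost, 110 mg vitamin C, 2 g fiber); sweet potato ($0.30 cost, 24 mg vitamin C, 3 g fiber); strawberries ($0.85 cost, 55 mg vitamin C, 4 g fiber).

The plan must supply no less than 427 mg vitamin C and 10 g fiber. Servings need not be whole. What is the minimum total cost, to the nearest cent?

$4.22

An LP optimum is at a vertex; with two nutrient constraints at most two foods are used. Check each candidate.
bell pepper only: max(427/121, 10/1) = 10 servings → $11.50.
kale only: max(427/110, 10/2) = 5 servings → $6.25.
sweet potato only: max(427/24, 10/3) = 17.79 servings → $5.34.
strawberries only: max(427/55, 10/4) = 7.764 servings → $6.60.
bell pepper + kale with both targets exact would need a negative amount; discard.
bell pepper + sweet potato with both tight: 3.071 servings and 2.31 servings → $4.22.
bell pepper + strawberries with both tight: 2.699 servings and 1.825 servings → $4.66.
kale + sweet potato with both tight: 3.691 servings and 0.8723 servings → $4.88.
kale + strawberries with both tight: 3.509 servings and 0.7455 servings → $5.02.
sweet potato + strawberries with both targets exact would need a negative amount; discard.
Cheapest feasible corner: $4.22.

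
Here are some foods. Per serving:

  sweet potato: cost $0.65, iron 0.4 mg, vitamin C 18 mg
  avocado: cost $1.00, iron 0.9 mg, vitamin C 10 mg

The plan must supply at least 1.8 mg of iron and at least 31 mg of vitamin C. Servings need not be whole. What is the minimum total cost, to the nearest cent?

$2.17

sweet potato only: max(1.8/0.4, 31/18) = 4.5 servings → $2.92.
avocado only: max(1.8/0.9, 31/10) = 3.1 servings → $3.10.
sweet potato + avocado with both tight: 0.8115 servings and 1.639 servings → $2.17.
Cheapest feasible corner: $2.17.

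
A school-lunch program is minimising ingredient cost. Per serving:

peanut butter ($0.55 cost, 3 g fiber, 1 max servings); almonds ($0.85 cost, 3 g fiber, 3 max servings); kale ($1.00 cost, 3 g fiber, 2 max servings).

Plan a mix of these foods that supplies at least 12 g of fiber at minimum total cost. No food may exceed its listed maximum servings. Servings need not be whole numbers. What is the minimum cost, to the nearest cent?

$3.10

Cost per g of fiber: peanut butter $0.1833, almonds $0.2833, kale $0.3333.
Take 1 serving of peanut butter: +3.0 g fiber for $0.55 (total $0.55, still need 9.0 g).
Take 3 servings of almonds: +9.0 g fiber for $2.55 (total $3.10, still need 0.0 g).
Filling from the cheapest source first is optimal under one linear minimum: $3.10.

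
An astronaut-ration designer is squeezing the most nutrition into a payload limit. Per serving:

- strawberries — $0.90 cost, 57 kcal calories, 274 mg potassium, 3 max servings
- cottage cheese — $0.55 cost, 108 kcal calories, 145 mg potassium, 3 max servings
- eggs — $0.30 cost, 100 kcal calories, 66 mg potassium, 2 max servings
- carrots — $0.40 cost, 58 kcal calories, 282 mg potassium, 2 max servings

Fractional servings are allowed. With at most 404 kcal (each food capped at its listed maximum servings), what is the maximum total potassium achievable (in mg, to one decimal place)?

Potassium per kcal: carrots 4.862, strawberries 4.807, cottage cheese 1.343, eggs 0.66.
Take 2 servings of carrots: uses 116 kcal, +564.0 mg potassium (running total 564.0 mg).
Take 3 servings of strawberries: uses 171 kcal, +822.0 mg potassium (running total 1386.0 mg).
Take 1.083 servings of cottage cheese: uses 117 kcal, +157.1 mg potassium (running total 1543.1 mg).
Greedy by best ratio exhausts the calories allowance optimally: 1543.1 mg.

1543.1 mg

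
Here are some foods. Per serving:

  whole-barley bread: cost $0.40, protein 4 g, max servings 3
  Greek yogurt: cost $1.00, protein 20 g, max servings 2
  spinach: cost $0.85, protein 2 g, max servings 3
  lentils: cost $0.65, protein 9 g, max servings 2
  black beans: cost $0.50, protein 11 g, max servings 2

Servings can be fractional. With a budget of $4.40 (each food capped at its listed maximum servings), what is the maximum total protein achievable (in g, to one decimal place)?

81.0 g

Protein per dollar: black beans 22, Greek yogurt 20, lentils 13.85, whole-barley bread 10, spinach 2.353.
Take 2 servings of black beans: spends $1.00, +22.0 g protein (running total 22.0 g).
Take 2 servings of Greek yogurt: spends $2.00, +40.0 g protein (running total 62.0 g).
Take 2 servings of lentils: spends $1.30, +18.0 g protein (running total 80.0 g).
Take 0.25 servings of whole-barley bread: spends $0.10, +1.0 g protein (running total 81.0 g).
Greedy by best ratio exhausts the cost allowance optimally: 81.0 g.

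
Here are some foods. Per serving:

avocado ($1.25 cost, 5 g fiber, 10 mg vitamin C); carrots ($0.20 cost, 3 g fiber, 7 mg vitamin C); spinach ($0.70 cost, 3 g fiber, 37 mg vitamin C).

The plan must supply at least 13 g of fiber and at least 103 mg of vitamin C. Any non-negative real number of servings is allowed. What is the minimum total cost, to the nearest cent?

Minimising a linear cost over {fiber ≥ 13, vitamin C ≥ 103, servings ≥ 0} — the optimum is at a vertex, using one or two foods.
avocado only: max(13/5, 103/10) = 10.3 servings → $12.88.
carrots only: max(13/3, 103/7) = 14.71 servings → $2.94.
spinach only: max(13/3, 103/37) = 4.333 servings → $3.03.
avocado + carrots with both targets exact would need a negative amount; discard.
avocado + spinach with both tight: 1.11 servings and 2.484 servings → $3.13.
carrots + spinach with both tight: 1.911 servings and 2.422 servings → $2.08.
So the least-cost plan costs $2.08.

$2.08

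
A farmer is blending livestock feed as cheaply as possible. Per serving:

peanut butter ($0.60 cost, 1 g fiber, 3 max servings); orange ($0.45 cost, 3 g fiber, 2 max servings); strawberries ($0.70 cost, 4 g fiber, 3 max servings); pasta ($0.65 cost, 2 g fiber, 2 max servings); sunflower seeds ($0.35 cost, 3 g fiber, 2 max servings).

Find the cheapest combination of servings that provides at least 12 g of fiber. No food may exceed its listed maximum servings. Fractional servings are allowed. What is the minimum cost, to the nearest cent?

Cost per g of fiber: sunflower seeds $0.1167, orange $0.1500, strawberries $0.1750, pasta $0.3250, peanut butter $0.6000.
Take 2 servings of sunflower seeds: +6.0 g fiber for $0.70 (total $0.70, still need 6.0 g).
Take 2 servings of orange: +6.0 g fiber for $0.90 (total $1.60, still need 0.0 g).
Filling from the cheapest source first is optimal under one linear minimum: $1.60.

$1.60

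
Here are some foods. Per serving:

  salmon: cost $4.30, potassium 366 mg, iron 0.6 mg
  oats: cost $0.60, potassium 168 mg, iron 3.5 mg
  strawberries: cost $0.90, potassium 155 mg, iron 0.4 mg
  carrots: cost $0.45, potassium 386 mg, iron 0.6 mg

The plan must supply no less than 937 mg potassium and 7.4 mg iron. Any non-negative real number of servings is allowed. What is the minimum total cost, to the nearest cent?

Two binding constraints pin down two serving amounts, so the optimal mix uses at most two foods. The candidates are each food alone (scaled to the tighter of potassium/iron) and each pair with both constraints tight.
salmon only: max(937/366, 7.4/0.6) = 12.33 servings → $53.03.
oats only: max(937/168, 7.4/3.5) = 5.577 servings → $3.35.
strawberries only: max(937/155, 7.4/0.4) = 18.5 servings → $16.65.
carrots only: max(937/386, 7.4/0.6) = 12.33 servings → $5.55.
salmon + oats with both tight: 1.725 servings and 1.819 servings → $8.51.
salmon + strawberries: intersection lies outside the first quadrant.
salmon + carrots with both targets exact would need a negative amount; discard.
oats + strawberries with both tight: 1.625 servings and 4.284 servings → $4.83.
oats + carrots with both tight: 1.835 servings and 1.629 servings → $1.83.
strawberries + carrots with both targets exact would need a negative amount; discard.
The minimum over all feasible corners is $1.83.

$1.83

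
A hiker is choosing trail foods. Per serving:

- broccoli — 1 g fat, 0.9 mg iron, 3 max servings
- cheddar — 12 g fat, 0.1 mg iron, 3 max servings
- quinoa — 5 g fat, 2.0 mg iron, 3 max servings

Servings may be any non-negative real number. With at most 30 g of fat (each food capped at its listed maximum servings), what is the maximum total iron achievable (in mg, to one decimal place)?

8.8 mg

Iron per g fat: broccoli 0.9, quinoa 0.4, cheddar 0.008333.
Take 3 servings of broccoli: uses 3 g fat, +2.7 mg iron (running total 2.7 mg).
Take 3 servings of quinoa: uses 15 g fat, +6.0 mg iron (running total 8.7 mg).
Take 1 serving of cheddar: uses 12 g fat, +0.1 mg iron (running total 8.8 mg).
Greedy by best ratio exhausts the fat allowance optimally: 8.8 mg.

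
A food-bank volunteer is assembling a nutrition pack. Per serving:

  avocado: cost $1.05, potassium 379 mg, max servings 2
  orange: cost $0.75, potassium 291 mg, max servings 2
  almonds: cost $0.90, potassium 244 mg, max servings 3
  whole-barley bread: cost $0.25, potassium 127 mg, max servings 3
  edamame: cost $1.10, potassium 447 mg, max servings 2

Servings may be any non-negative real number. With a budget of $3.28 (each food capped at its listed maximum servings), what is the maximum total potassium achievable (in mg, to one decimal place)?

Potassium per dollar: whole-barley bread 508, edamame 406.4, orange 388, avocado 361, almonds 271.1.
Take 3 servings of whole-barley bread: spends $0.75, +381.0 mg potassium (running total 381.0 mg).
Take 2 servings of edamame: spends $2.20, +894.0 mg potassium (running total 1275.0 mg).
Take 0.44 servings of orange: spends $0.33, +128.0 mg potassium (running total 1403.0 mg).
Greedy by best ratio exhausts the cost allowance optimally: 1403.0 mg.

1403.0 mg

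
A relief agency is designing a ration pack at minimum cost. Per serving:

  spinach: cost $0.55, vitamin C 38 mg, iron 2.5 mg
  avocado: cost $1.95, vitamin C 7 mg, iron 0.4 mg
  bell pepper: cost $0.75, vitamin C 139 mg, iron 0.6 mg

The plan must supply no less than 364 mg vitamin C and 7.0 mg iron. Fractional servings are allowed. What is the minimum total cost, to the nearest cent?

Check every corner: each single food scaled to meet both minima, and each pair solved so both constraints bind.
spinach only: max(364/38, 7.0/2.5) = 9.579 servings → $5.27.
avocado only: max(364/7, 7.0/0.4) = 52 servings → $101.40.
bell pepper only: max(364/139, 7.0/0.6) = 11.67 servings → $8.75.
spinach + avocado: the both-tight solution has a negative serving — not a feasible corner.
spinach + bell pepper with both tight: 2.324 servings and 1.983 servings → $2.77.
avocado + bell pepper with both tight: 14.68 servings and 1.879 servings → $30.04.
Cheapest feasible corner: $2.77.

$2.77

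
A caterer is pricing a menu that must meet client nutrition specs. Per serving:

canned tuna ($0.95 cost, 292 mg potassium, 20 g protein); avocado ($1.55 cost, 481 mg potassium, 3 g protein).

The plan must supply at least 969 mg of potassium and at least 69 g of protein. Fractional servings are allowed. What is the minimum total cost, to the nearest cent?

This is a tiny linear program; its minimum lies at a vertex of the feasible set. List the vertices and price them.
canned tuna only: max(969/292, 69/20) = 3.45 servings → $3.28.
avocado only: max(969/481, 69/3) = 23 servings → $35.65.
canned tuna + avocado: the both-tight solution has a negative serving — not a feasible corner.
So the least-cost plan costs $3.28.

$3.28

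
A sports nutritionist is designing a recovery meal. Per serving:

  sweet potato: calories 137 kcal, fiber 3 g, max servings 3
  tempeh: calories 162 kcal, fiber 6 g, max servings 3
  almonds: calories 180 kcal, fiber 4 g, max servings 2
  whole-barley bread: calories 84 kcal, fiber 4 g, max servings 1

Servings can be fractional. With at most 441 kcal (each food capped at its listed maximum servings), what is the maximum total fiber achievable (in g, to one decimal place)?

Fiber per kcal: whole-barley bread 0.04762, tempeh 0.03704, almonds 0.02222, sweet potato 0.0219.
Take 1 serving of whole-barley bread: uses 84 kcal, +4.0 g fiber (running total 4.0 g).
Take 2.204 servings of tempeh: uses 357 kcal, +13.2 g fiber (running total 17.2 g).
Greedy by best ratio exhausts the calories allowance optimally: 17.2 g.

17.2 g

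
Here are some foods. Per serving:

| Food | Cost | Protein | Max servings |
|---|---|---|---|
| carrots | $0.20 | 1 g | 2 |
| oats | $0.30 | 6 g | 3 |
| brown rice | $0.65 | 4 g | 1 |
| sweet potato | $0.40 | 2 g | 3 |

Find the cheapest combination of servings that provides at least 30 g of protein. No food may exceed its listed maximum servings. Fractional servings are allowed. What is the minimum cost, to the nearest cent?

$3.15

Cost per g of protein: oats $0.0500, brown rice $0.1625, carrots $0.2000, sweet potato $0.2000.
Take 3 servings of oats: +18.0 g protein for $0.90 (total $0.90, still need 12.0 g).
Take 1 serving of brown rice: +4.0 g protein for $0.65 (total $1.55, still need 8.0 g).
Take 2 servings of carrots: +2.0 g protein for $0.40 (total $1.95, still need 6.0 g).
Take 3 servings of sweet potato: +6.0 g protein for $1.20 (total $3.15, still need 0.0 g).
Greedy by cheapest-per-g is optimal for a single linear constraint, so the minimum cost is $3.15.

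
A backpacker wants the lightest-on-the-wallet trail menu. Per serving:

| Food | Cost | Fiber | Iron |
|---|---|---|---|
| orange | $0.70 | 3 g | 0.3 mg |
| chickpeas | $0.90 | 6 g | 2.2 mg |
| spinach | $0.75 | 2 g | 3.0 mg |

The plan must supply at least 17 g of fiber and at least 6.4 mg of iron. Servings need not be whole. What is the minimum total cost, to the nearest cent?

$2.58

An LP optimum is at a vertex; with two nutrient constraints at most two foods are used. Check each candidate.
orange only: max(17/3, 6.4/0.3) = 21.33 servings → $14.93.
chickpeas only: max(17/6, 6.4/2.2) = 2.909 servings → $2.62.
spinach only: max(17/2, 6.4/3.0) = 8.5 servings → $6.38.
orange + chickpeas: intersection lies outside the first quadrant.
orange + spinach with both tight: 4.548 servings and 1.679 servings → $4.44.
chickpeas + spinach with both tight: 2.809 servings and 0.07353 servings → $2.58.
So the least-cost plan costs $2.58.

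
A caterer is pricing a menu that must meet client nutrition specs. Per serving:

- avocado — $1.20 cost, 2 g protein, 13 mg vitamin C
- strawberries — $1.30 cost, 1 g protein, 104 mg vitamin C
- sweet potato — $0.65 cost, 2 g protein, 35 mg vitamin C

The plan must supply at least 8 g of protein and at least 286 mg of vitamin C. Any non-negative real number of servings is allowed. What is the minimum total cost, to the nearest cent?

A basic optimal solution has at most two foods positive. Try each food alone and each pair with both targets met exactly.
avocado only: max(8/2, 286/13) = 22 servings → $26.40.
strawberries only: max(8/1, 286/104) = 8 servings → $10.40.
sweet potato only: max(8/2, 286/35) = 8.171 servings → $5.31.
avocado + strawberries with both tight: 2.8 servings and 2.4 servings → $6.48.
avocado + sweet potato with both targets exact would need a negative amount; discard.
strawberries + sweet potato with both tight: 1.688 servings and 3.156 servings → $4.25.
Cheapest feasible corner: $4.25.

$4.25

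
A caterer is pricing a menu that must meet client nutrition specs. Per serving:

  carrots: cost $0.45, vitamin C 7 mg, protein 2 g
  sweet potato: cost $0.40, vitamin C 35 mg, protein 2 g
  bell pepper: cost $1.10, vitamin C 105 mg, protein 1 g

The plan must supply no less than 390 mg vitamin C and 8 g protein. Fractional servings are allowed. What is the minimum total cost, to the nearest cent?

$4.17

This is a tiny linear program; its minimum lies at a vertex of the feasible set. List the vertices and price them.
carrots only: max(390/7, 8/2) = 55.71 servings → $25.07.
sweet potato only: max(390/35, 8/2) = 11.14 servings → $4.46.
bell pepper only: max(390/105, 8/1) = 8 servings → $8.80.
carrots + sweet potato: intersection lies outside the first quadrant.
carrots + bell pepper with both tight: 2.217 servings and 3.567 servings → $4.92.
sweet potato + bell pepper with both tight: 2.571 servings and 2.857 servings → $4.17.
Cheapest feasible corner: $4.17.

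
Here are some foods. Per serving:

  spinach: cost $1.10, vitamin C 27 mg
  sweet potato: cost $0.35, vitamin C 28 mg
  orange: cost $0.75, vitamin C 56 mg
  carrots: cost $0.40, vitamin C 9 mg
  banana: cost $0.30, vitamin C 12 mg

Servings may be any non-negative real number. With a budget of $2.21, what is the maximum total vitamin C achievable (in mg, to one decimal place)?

Vitamin C per dollar: sweet potato 80, orange 74.67, banana 40, spinach 24.55, carrots 22.5.
With no serving limits, spend the whole cost allowance on sweet potato: $2.21 / $0.35 × 28 mg = 176.8 mg.

176.8 mg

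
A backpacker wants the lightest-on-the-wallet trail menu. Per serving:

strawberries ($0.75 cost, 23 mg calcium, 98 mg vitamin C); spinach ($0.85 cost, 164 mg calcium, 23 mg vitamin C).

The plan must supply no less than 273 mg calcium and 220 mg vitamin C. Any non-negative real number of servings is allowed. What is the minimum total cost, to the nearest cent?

$2.62

strawberries only: max(273/23, 220/98) = 11.87 servings → $8.90.
spinach only: max(273/164, 220/23) = 9.565 servings → $8.13.
strawberries + spinach with both tight: 1.917 servings and 1.396 servings → $2.62.
The minimum over all feasible corners is $2.62.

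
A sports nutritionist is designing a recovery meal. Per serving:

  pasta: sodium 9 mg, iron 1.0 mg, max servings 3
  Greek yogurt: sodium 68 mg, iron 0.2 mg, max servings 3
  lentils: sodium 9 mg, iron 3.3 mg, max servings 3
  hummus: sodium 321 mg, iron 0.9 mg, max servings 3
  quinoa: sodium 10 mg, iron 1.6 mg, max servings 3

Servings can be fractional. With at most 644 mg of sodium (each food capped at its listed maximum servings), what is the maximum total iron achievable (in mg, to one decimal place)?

Iron per mg sodium: lentils 0.3667, quinoa 0.16, pasta 0.1111, Greek yogurt 0.002941, hummus 0.002804.
Take 3 servings of lentils: uses 27 mg sodium, +9.9 mg iron (running total 9.9 mg).
Take 3 servings of quinoa: uses 30 mg sodium, +4.8 mg iron (running total 14.7 mg).
Take 3 servings of pasta: uses 27 mg sodium, +3.0 mg iron (running total 17.7 mg).
Take 3 servings of Greek yogurt: uses 204 mg sodium, +0.6 mg iron (running total 18.3 mg).
Take 1.109 servings of hummus: uses 356 mg sodium, +1.0 mg iron (running total 19.3 mg).
Greedy by best ratio exhausts the sodium allowance optimally: 19.3 mg.

19.3 mg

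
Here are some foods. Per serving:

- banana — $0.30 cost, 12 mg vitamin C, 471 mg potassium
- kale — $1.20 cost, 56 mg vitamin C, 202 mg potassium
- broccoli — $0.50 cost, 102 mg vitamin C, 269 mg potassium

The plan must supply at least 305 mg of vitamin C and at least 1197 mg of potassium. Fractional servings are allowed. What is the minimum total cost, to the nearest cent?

banana only: max(305/12, 1197/471) = 25.42 servings → $7.62.
kale only: max(305/56, 1197/202) = 5.926 servings → $7.11.
broccoli only: max(305/102, 1197/269) = 4.45 servings → $2.22.
banana + kale with both tight: 0.2264 servings and 5.398 servings → $6.55.
banana + broccoli with both tight: 0.8937 servings and 2.885 servings → $1.71.
kale + broccoli: the both-tight solution has a negative serving — not a feasible corner.
So the least-cost plan costs $1.71.

$1.71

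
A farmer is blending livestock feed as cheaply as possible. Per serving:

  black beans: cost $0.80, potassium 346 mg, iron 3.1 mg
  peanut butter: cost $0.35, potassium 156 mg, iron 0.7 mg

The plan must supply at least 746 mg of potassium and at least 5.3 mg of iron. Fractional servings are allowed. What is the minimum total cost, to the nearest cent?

Compare the cost at each extreme point of the feasible region.
black beans only: max(746/346, 5.3/3.1) = 2.156 servings → $1.72.
peanut butter only: max(746/156, 5.3/0.7) = 7.571 servings → $2.65.
black beans + peanut butter with both tight: 1.262 servings and 1.983 servings → $1.70.
So the least-cost plan costs $1.70.

$1.70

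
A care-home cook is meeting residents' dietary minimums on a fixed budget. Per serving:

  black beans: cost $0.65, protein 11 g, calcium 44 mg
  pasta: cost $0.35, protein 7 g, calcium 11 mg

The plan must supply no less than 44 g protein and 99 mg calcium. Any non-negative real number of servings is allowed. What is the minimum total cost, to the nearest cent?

The cheapest plan sits at a corner of the feasible region — with two constraints it uses at most two foods.
black beans only: max(44/11, 99/44) = 4 servings → $2.60.
pasta only: max(44/7, 99/11) = 9 servings → $3.15.
black beans + pasta with both tight: 1.118 servings and 4.529 servings → $2.31.
Cheapest feasible corner: $2.31.

$2.31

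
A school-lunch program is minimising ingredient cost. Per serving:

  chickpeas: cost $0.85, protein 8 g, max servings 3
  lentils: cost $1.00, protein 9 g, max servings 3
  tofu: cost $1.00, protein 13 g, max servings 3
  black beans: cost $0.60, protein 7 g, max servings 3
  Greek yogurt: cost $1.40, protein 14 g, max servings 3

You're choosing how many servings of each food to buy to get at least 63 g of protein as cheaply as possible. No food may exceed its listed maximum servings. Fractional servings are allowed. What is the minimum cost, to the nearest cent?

Cost per g of protein: tofu $0.0769, black beans $0.0857, Greek yogurt $0.1000, chickpeas $0.1062, lentils $0.1111.
Take 3 servings of tofu: +39.0 g protein for $3.00 (total $3.00, still need 24.0 g).
Take 3 servings of black beans: +21.0 g protein for $1.80 (total $4.80, still need 3.0 g).
Take 0.2143 servings of Greek yogurt: +3.0 g protein for $0.30 (total $5.10, still need 0.0 g).
Greedy by cheapest-per-g is optimal for a single linear constraint, so the minimum cost is $5.10.

$5.10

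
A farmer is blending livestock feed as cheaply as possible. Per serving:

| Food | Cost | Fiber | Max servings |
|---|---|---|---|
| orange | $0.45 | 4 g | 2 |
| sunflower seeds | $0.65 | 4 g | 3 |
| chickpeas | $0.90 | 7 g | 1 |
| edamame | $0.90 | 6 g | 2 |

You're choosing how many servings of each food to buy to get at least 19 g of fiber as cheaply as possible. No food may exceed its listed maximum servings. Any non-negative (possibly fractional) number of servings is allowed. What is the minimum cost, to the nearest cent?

$2.40

Cost per g of fiber: orange $0.1125, chickpeas $0.1286, edamame $0.1500, sunflower seeds $0.1625.
Take 2 servings of orange: +8.0 g fiber for $0.90 (total $0.90, still need 11.0 g).
Take 1 serving of chickpeas: +7.0 g fiber for $0.90 (total $1.80, still need 4.0 g).
Take 0.6667 servings of edamame: +4.0 g fiber for $0.60 (total $2.40, still need 0.0 g).
Greedy by cheapest-per-g is optimal for a single linear constraint, so the minimum cost is $2.40.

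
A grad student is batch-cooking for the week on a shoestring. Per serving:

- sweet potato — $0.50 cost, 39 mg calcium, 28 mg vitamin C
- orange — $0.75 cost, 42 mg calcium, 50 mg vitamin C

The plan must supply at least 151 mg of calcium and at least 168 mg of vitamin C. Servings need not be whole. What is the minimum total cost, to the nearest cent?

A basic optimal solution has at most two foods positive. Try each food alone and each pair with both targets met exactly.
sweet potato only: max(151/39, 168/28) = 6 servings → $3.00.
orange only: max(151/42, 168/50) = 3.595 servings → $2.70.
sweet potato + orange with both tight: 0.6382 servings and 3.003 servings → $2.57.
So the least-cost plan costs $2.57.

$2.57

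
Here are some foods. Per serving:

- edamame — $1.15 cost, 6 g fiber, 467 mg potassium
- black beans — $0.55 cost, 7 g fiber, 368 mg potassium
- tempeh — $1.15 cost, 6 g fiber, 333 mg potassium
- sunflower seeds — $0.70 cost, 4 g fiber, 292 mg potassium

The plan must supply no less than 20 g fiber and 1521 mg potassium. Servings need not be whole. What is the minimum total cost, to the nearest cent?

$2.27

edamame only: max(20/6, 1521/467) = 3.333 servings → $3.83.
black beans only: max(20/7, 1521/368) = 4.133 servings → $2.27.
tempeh only: max(20/6, 1521/333) = 4.568 servings → $5.25.
sunflower seeds only: max(20/4, 1521/292) = 5.209 servings → $3.65.
edamame + black beans with both tight: 3.098 servings and 0.2017 servings → $3.67.
edamame + tempeh with both tight: 3.067 servings and 0.2662 servings → $3.83.
edamame + sunflower seeds with both tight: 2.103 servings and 1.845 servings → $3.71.
black beans + tempeh: intersection lies outside the first quadrant.
black beans + sunflower seeds: intersection lies outside the first quadrant.
tempeh + sunflower seeds: intersection lies outside the first quadrant.
The minimum over all feasible corners is $2.27.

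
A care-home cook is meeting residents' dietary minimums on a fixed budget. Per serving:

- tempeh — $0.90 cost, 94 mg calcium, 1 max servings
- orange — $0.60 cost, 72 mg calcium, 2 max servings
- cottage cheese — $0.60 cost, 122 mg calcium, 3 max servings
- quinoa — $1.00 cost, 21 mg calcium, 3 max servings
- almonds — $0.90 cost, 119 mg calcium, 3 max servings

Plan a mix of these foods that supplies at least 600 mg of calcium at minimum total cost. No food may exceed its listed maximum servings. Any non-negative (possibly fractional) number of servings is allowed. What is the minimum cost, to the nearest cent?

$3.57

Cost per mg of calcium: cottage cheese $0.0049, almonds $0.0076, orange $0.0083, tempeh $0.0096, quinoa $0.0476.
Take 3 servings of cottage cheese: +366.0 mg calcium for $1.80 (total $1.80, still need 234.0 mg).
Take 1.966 servings of almonds: +234.0 mg calcium for $1.77 (total $3.57, still need 0.0 mg).
Filling from the cheapest source first is optimal under one linear minimum: $3.57.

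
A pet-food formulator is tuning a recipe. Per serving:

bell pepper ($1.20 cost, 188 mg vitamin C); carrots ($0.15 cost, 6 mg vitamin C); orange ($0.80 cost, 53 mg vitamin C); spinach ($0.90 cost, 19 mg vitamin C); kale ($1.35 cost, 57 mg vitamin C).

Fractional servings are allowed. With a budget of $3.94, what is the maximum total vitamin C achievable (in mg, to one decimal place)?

617.3 mg

Vitamin C per dollar: bell pepper 156.7, orange 66.25, kale 42.22, carrots 40, spinach 21.11.
With no serving limits, spend the whole cost allowance on bell pepper: $3.94 / $1.20 × 188 mg = 617.3 mg.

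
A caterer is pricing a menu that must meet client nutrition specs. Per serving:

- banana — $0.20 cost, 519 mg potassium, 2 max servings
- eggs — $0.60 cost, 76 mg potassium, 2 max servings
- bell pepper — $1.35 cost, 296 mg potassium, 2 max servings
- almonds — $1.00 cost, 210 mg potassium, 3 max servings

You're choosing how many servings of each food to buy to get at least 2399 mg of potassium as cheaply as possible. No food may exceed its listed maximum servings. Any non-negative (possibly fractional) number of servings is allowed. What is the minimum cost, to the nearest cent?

Cost per mg of potassium: banana $0.0004, bell pepper $0.0046, almonds $0.0048, eggs $0.0079.
Take 2 servings of banana: +1038.0 mg potassium for $0.40 (total $0.40, still need 1361.0 mg).
Take 2 servings of bell pepper: +592.0 mg potassium for $2.70 (total $3.10, still need 769.0 mg).
Take 3 servings of almonds: +630.0 mg potassium for $3.00 (total $6.10, still need 139.0 mg).
Take 1.829 servings of eggs: +139.0 mg potassium for $1.10 (total $7.20, still need 0.0 mg).
Filling from the cheapest source first is optimal under one linear minimum: $7.20.

$7.20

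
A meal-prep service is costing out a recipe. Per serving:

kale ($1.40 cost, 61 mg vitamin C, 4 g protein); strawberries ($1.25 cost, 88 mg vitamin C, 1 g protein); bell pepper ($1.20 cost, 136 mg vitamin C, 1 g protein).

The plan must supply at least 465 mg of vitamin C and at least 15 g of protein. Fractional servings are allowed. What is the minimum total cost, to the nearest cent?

Minimising a linear cost over {vitamin C ≥ 465, protein ≥ 15, servings ≥ 0} — the optimum is at a vertex, using one or two foods.
kale only: max(465/61, 15/4) = 7.623 servings → $10.67.
strawberries only: max(465/88, 15/1) = 15 servings → $18.75.
bell pepper only: max(465/136, 15/1) = 15 servings → $18.00.
kale + strawberries with both tight: 2.938 servings and 3.247 servings → $8.17.
kale + bell pepper with both tight: 3.261 servings and 1.957 servings → $6.91.
strawberries + bell pepper with both targets exact would need a negative amount; discard.
So the least-cost plan costs $6.91.

$6.91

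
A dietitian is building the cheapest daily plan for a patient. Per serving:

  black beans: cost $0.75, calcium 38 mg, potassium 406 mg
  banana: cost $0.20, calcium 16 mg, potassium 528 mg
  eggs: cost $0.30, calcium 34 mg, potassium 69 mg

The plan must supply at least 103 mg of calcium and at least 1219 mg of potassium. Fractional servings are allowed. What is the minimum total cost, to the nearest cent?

At the optimum either one food covers both requirements or two foods hit both targets exactly; no other combination can be cheaper.
black beans only: max(103/38, 1219/406) = 3.002 servings → $2.25.
banana only: max(103/16, 1219/528) = 6.438 servings → $1.29.
eggs only: max(103/34, 1219/69) = 17.67 servings → $5.30.
black beans + banana with both tight: 2.571 servings and 0.332 servings → $1.99.
black beans + eggs with both targets exact would need a negative amount; discard.
banana + eggs with both tight: 2.038 servings and 2.07 servings → $1.03.
So the least-cost plan costs $1.03.

$1.03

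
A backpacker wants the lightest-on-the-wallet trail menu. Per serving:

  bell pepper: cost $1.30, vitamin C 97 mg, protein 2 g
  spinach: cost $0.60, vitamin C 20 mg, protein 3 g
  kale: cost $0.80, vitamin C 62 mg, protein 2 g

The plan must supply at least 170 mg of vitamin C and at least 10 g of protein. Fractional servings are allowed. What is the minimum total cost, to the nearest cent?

$2.85

For a min-cost LP with two ≥-constraints, a basic feasible solution has at most two positive variables.
bell pepper only: max(170/97, 10/2) = 5 servings → $6.50.
spinach only: max(170/20, 10/3) = 8.5 servings → $5.10.
kale only: max(170/62, 10/2) = 5 servings → $4.00.
bell pepper + spinach with both tight: 1.235 servings and 2.51 servings → $3.11.
bell pepper + kale: the both-tight solution has a negative serving — not a feasible corner.
spinach + kale with both tight: 1.918 servings and 2.123 servings → $2.85.
Cheapest feasible corner: $2.85.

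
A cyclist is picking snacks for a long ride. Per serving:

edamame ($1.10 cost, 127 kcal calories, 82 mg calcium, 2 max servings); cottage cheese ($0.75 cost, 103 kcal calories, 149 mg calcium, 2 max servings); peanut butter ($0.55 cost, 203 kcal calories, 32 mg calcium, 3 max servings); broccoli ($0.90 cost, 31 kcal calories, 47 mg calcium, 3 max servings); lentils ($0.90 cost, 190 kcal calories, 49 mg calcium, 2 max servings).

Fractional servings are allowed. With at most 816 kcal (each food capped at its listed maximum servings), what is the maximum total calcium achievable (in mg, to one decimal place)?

Calcium per kcal: broccoli 1.516, cottage cheese 1.447, edamame 0.6457, lentils 0.2579, peanut butter 0.1576.
Take 3 servings of broccoli: uses 93 kcal, +141.0 mg calcium (running total 141.0 mg).
Take 2 servings of cottage cheese: uses 206 kcal, +298.0 mg calcium (running total 439.0 mg).
Take 2 servings of edamame: uses 254 kcal, +164.0 mg calcium (running total 603.0 mg).
Take 1.384 servings of lentils: uses 263 kcal, +67.8 mg calcium (running total 670.8 mg).
Filling greedily by calcium-per-kcal is optimal for one linear limit, giving 670.8 mg.

670.8 mg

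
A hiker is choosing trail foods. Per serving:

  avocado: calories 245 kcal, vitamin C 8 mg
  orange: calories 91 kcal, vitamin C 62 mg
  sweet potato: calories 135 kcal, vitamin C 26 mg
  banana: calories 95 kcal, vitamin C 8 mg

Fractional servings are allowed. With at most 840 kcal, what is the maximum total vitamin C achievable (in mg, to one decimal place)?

572.3 mg

Vitamin C per kcal: orange 0.6813, sweet potato 0.1926, banana 0.08421, avocado 0.03265.
With no serving limits, spend the whole calories allowance on orange: 840 kcal / 91 kcal × 62 mg = 572.3 mg.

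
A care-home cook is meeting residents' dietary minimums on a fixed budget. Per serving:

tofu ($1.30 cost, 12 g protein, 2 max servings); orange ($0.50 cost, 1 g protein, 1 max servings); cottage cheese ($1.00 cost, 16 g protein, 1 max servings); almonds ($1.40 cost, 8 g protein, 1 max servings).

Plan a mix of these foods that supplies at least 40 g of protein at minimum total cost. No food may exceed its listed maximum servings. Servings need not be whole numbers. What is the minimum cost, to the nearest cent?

$3.60

Cost per g of protein: cottage cheese $0.0625, tofu $0.1083, almonds $0.1750, orange $0.5000.
Take 1 serving of cottage cheese: +16.0 g protein for $1.00 (total $1.00, still need 24.0 g).
Take 2 servings of tofu: +24.0 g protein for $2.60 (total $3.60, still need 0.0 g).
Greedy by cheapest-per-g is optimal for a single linear constraint, so the minimum cost is $3.60.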